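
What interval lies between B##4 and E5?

doubly diminished fourth

The letter names run B→E, a span of 3 letter steps, so the interval is some kind of fourth.
B## to E is 3 semitones. A perfect fourth is 5, so 3 makes it doubly diminished.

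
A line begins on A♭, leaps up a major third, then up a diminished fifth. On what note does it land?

A major third up from Ab is C (letter C, 4 semitones up).
A diminished fifth up from C is Gb (letter G, 6 semitones up).

Gb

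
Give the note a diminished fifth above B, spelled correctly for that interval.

A fifth above B lands on the letter F.
A diminished fifth spans 6 semitones, so B moves to pitch class 5. On the letter F that is F.

F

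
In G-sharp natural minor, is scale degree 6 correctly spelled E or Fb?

E

Each scale degree takes a distinct letter name. Degree 6 of a scale on G must use the letter E.
E and Fb are enharmonically the same pitch, but only E uses the letter E, so it is the correct spelling here.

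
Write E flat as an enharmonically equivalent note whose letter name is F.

Fbb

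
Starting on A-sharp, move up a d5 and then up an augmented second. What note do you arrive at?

F##

A diminished fifth up from A# is E (letter E, 6 semitones up).
An augmented second up from E is F## (letter F, 3 semitones up).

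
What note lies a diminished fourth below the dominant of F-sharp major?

G##

The dominant of F# major is C#.
A diminished fourth (4 semitones) below C# lands on the letter G, giving G##.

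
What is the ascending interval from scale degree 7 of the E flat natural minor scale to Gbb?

Scale degree 7 of Eb natural minor is Db.
Db up to Gbb: letters D→G make it a fourth; 4 semitones makes it diminished.

diminished fourth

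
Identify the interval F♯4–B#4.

augmented fourth

The letter names run F→B, a span of 3 letter steps, so the interval is some kind of fourth.
F# to B# is 6 semitones. A perfect fourth is 5, so 6 makes it augmented.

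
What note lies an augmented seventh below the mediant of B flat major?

Ebb

The mediant of Bb major is D.
An augmented seventh (12 semitones) below D lands on the letter E, giving Ebb.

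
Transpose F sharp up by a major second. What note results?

G#

F up a major second is G, so the target letter is G.
From F#, a major second is 2 semitones up: G#.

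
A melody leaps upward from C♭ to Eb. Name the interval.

The letter names run C→E, a span of 2 letter steps, so the interval is some kind of third.
Cb to Eb is 4 semitones. A major third is 4, so 4 makes it major.

major third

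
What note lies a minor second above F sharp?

A second above F lands on the letter G.
A minor second spans 1 semitone, so F# moves to pitch class 7. On the letter G that is G.

G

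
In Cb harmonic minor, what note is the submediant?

Degree 6 takes the letter 5 steps above C, which is A.
In harmonic minor, degree 6 sits 8 semitones above the tonic. Cb + 8 semitones is pitch class 7, spelled on A as Abb.

Abb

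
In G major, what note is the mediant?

Degree 3 takes the letter 2 steps above G, which is B.
In major, degree 3 sits 4 semitones above the tonic. G + 4 semitones is pitch class 11, spelled on B as B.

B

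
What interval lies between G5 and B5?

major third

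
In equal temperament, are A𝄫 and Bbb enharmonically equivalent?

No

Abb is pitch class 7; Bbb is pitch class 9.
The pitch classes differ (7 vs. 9), so they are not enharmonic equivalents.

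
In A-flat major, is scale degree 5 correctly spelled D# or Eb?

Each scale degree takes a distinct letter name. Degree 5 of a scale on A must use the letter E.
Eb and D# are enharmonically the same pitch, but only Eb uses the letter E, so it is the correct spelling here.

Eb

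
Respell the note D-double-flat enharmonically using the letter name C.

C

Dbb is pitch class 0. The letter C alone is pitch class 0.
Pitch class 0 on C needs no accidental: C.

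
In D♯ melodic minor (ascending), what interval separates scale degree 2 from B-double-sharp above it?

augmented fifth

Scale degree 2 of D# melodic minor (ascending) is E#.
E# up to B##: letters E→B make it a fifth; 8 semitones makes it augmented.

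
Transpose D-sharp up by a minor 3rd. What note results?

F#

A third above D lands on the letter F.
A minor third spans 3 semitones, so D# moves to pitch class 6. On the letter F that is F#.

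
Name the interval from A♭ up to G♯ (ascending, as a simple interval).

Counting letters A–B–C–D–E–F–G gives a seventh.
Ab→G# = 12 semitones, 1 wider than the major seventh (11), so augmented.

augmented seventh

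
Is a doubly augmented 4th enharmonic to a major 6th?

No

A doubly augmented fourth spans 7 semitones; a major sixth spans 9.
The spans differ, so they are not enharmonic equivalents.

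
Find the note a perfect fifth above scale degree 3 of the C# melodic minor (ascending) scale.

B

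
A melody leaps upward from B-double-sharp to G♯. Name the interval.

diminished sixth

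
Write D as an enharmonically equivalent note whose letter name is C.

Plain C sits 2 semitones below D, so on the letter C the same pitch needs a double sharp: C##.

C##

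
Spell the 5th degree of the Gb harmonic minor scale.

Db

Degree 5 takes the letter 4 steps above G, which is D.
In harmonic minor, degree 5 sits 7 semitones above the tonic. Gb + 7 semitones is pitch class 1, spelled on D as Db.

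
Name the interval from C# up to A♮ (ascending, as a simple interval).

minor sixth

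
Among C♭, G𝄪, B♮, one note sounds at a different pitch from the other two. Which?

In 12-tone equal temperament, enharmonic equivalents share a pitch class. Cb is pitch class 11; G## is pitch class 9; B is pitch class 11.
Cb and B share pitch class 11, while G## is pitch class 9.

G##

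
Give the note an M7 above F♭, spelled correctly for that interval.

Eb

F up a major seventh is E, so the target letter is E.
From Fb, a major seventh is 11 semitones up: Eb.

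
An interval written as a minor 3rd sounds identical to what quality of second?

augmented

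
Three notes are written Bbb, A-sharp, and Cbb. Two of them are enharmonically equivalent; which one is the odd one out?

Bbb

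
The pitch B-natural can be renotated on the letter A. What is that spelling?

B is pitch class 11. The letter A alone is pitch class 9.
To reach pitch class 11 from A requires an offset of +2 semitones, i.e. double sharp: A##.

A##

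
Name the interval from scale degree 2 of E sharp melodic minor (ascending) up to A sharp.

minor third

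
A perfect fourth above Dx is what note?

G##

A fourth above D lands on the letter G.
A perfect fourth spans 5 semitones, so D## moves to pitch class 9. On the letter G that is G##.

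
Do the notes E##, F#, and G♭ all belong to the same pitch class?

Yes

E## = pitch class 6 and F# = pitch class 6 and Gb = pitch class 6 — the same pitch class, so they are enharmonic equivalents.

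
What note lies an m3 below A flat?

F

A down a major third is F, so the target letter is F.
From Ab, a minor third is 3 semitones down: F.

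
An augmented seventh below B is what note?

Cb

A seventh below B lands on the letter C.
An augmented seventh spans 12 semitones, so B moves to pitch class 11. On the letter C that is Cb.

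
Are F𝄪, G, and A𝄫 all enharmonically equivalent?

F## is pitch class 7; G is pitch class 7; Abb is pitch class 7.
All spellings map to pitch class 7, so they are enharmonically equivalent.

Yes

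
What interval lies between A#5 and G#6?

minor seventh

Counting letters A–B–C–D–E–F–G gives a seventh.
A#→G# = 10 semitones, 1 narrower than the major seventh (11), so minor.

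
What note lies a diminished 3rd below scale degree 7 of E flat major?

B#

Scale degree 7 of Eb major is D.
A diminished third (2 semitones) below D lands on the letter B, giving B#.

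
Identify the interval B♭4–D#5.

augmented third

Counting letters B–C–D gives a third.
Bb→D# = 5 semitones, 1 wider than the major third (4), so augmented.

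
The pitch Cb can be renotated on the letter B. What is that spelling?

Plain B sits at the same pitch as Cb, so on the letter B the same pitch needs a natural: B.

B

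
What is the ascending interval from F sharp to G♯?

The letter names run F→G, a span of 1 letter step, so the interval is some kind of second.
F# to G# is 2 semitones. A major second is 2, so 2 makes it major.

major second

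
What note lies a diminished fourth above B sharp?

A fourth above B lands on the letter E.
A diminished fourth spans 4 semitones, so B# moves to pitch class 4. On the letter E that is E.

E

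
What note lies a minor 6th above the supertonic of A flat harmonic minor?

Gb

The supertonic of Ab harmonic minor is Bb.
A minor sixth (8 semitones) above Bb lands on the letter G, giving Gb.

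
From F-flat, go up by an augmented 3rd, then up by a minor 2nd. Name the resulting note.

Bb

An augmented third up from Fb is A (letter A, 5 semitones up).
A minor second up from A is Bb (letter B, 1 semitone up).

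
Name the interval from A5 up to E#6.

Counting letters A–B–C–D–E gives a fifth.
A→E# = 8 semitones, 1 wider than the perfect fifth (7), so augmented.

augmented fifth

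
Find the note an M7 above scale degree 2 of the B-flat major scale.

Scale degree 2 of Bb major is C.
A major seventh (11 semitones) above C lands on the letter B, giving B.

B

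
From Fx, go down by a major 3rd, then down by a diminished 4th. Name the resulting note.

A##

A major third down from F## is D# (letter D, 4 semitones down).
A diminished fourth down from D# is A## (letter A, 4 semitones down).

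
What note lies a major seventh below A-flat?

Bbb

A down a major seventh is Bb, so the target letter is B.
From Ab, a major seventh is 11 semitones down: Bbb.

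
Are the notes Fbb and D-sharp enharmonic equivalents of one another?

Yes

Fbb is pitch class 3; D# is pitch class 3.
All spellings map to pitch class 3, so they are enharmonically equivalent.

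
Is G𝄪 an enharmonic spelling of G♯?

Two spellings are enharmonically equivalent only if they share a pitch class.
Here G## → 9, G# → 8; 8 ≠ 9, so they are not.

No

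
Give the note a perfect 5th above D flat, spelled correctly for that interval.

Ab

A fifth above D lands on the letter A.
A perfect fifth spans 7 semitones, so Db moves to pitch class 8. On the letter A that is Ab.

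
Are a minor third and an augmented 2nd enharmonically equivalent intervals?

Yes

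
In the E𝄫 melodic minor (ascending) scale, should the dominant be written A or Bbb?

Each scale degree takes a distinct letter name. Degree 5 of a scale on E must use the letter B.
Bbb and A are enharmonically the same pitch, but only Bbb uses the letter B, so it is the correct spelling here.

Bbb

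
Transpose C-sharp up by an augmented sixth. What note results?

A##

A sixth above C lands on the letter A.
An augmented sixth spans 10 semitones, so C# moves to pitch class 11. On the letter A that is A##.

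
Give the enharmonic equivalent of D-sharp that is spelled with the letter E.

D# is pitch class 3. The letter E alone is pitch class 4.
To reach pitch class 3 from E requires an offset of -1 semitone, i.e. flat: Eb.

Eb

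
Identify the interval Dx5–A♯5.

diminished fifth

Counting letters D–E–F–G–A gives a fifth.
D##→A# = 6 semitones, 1 narrower than the perfect fifth (7), so diminished.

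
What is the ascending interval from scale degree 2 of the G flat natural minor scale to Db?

perfect fourth

Scale degree 2 of Gb natural minor is Ab.
Ab up to Db: letters A→D make it a fourth; 5 semitones makes it perfect.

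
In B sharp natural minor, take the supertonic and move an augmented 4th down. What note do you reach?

G#

The supertonic of B# natural minor is C##.
An augmented fourth (6 semitones) below C## lands on the letter G, giving G#.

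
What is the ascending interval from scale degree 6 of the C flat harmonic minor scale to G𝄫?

Scale degree 6 of Cb harmonic minor is Abb.
Abb up to Gbb: letters A→G make it a seventh; 10 semitones makes it minor.

minor seventh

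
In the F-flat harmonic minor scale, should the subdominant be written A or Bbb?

Bbb

Each scale degree takes a distinct letter name. Degree 4 of a scale on F must use the letter B.
Bbb and A are enharmonically the same pitch, but only Bbb uses the letter B, so it is the correct spelling here.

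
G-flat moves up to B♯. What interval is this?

Counting letters G–A–B gives a third.
Gb→B# = 6 semitones, 2 wider than the major third (4), so doubly augmented.

doubly augmented third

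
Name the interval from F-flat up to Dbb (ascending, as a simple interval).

Counting letters F–G–A–B–C–D gives a sixth.
Fb→Dbb = 8 semitones, 1 narrower than the major sixth (9), so minor.

minor sixth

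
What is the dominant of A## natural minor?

The A## natural minor scale runs A## B## C## D## E## F## G##.
Degree 5 is E##.

E##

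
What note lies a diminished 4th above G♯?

G up a perfect fourth is C, so the target letter is C.
From G#, a diminished fourth is 4 semitones up: C.

C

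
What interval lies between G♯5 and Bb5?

diminished third

The letter names run G→B, a span of 2 letter steps, so the interval is some kind of third.
G# to Bb is 2 semitones. A major third is 4, so 2 makes it diminished.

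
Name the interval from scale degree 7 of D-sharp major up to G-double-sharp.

Scale degree 7 of D# major is C##.
C## up to G##: letters C→G make it a fifth; 7 semitones makes it perfect.

perfect fifth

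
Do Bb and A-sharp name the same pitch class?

Bb = pitch class 10 and A# = pitch class 10 — the same pitch class, so they are enharmonic equivalents.

Yes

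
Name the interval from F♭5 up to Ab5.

Counting letters F–G–A gives a third.
Fb→Ab = 4 semitones, exactly the major third.

major third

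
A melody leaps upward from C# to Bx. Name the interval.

Counting letters C–D–E–F–G–A–B gives a seventh.
C#→B## = 12 semitones, 1 wider than the major seventh (11), so augmented.

augmented seventh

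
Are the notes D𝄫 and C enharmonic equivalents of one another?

Yes

Dbb is pitch class 0; C is pitch class 0.
All spellings map to pitch class 0, so they are enharmonically equivalent.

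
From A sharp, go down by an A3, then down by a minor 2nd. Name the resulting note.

E

An augmented third down from A# is F (letter F, 5 semitones down).
A minor second down from F is E (letter E, 1 semitone down).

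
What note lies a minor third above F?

Ab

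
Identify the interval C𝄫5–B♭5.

Counting letters C–D–E–F–G–A–B gives a seventh.
Cbb→Bb = 12 semitones, 1 wider than the major seventh (11), so augmented.

augmented seventh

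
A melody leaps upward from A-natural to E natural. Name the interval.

perfect fifth

Counting letters A–B–C–D–E gives a fifth.
A→E = 7 semitones, exactly the perfect fifth.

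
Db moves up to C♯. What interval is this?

The letter names run D→C, a span of 6 letter steps, so the interval is some kind of seventh.
Db to C# is 12 semitones. A major seventh is 11, so 12 makes it augmented.

augmented seventh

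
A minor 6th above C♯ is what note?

A sixth above C lands on the letter A.
A minor sixth spans 8 semitones, so C# moves to pitch class 9. On the letter A that is A.

A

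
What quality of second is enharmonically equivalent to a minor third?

augmented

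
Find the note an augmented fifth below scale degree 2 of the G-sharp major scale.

D

Scale degree 2 of G# major is A#.
An augmented fifth (8 semitones) below A# lands on the letter D, giving D.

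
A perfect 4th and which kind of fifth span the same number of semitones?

doubly diminished

A perfect fourth spans 5 semitones.
A fifth spanning 5 semitones is doubly diminished (the perfect fifth is 7).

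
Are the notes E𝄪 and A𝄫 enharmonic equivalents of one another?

No

E## is pitch class 6; Abb is pitch class 7.
The pitch classes differ (6 vs. 7), so they are not enharmonic equivalents.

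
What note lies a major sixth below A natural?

C

A down a major sixth is C, so the target letter is C.
From A, a major sixth is 9 semitones down: C.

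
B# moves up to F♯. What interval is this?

The letter names run B→F, a span of 4 letter steps, so the interval is some kind of fifth.
B# to F# is 6 semitones. A perfect fifth is 7, so 6 makes it diminished.

diminished fifth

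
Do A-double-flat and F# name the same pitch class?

No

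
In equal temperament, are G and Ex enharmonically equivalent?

No

Two spellings are enharmonically equivalent only if they share a pitch class.
Here G → 7, E## → 6; 6 ≠ 7, so they are not.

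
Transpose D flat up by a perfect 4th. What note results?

Gb

A fourth above D lands on the letter G.
A perfect fourth spans 5 semitones, so Db moves to pitch class 6. On the letter G that is Gb.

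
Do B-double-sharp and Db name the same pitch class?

Yes

B## is pitch class 1; Db is pitch class 1.
All spellings map to pitch class 1, so they are enharmonically equivalent.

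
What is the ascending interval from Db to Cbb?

The letter names run D→C, a span of 6 letter steps, so the interval is some kind of seventh.
Db to Cbb is 9 semitones. A major seventh is 11, so 9 makes it diminished.

diminished seventh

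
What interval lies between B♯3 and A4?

diminished seventh

Counting letters B–C–D–E–F–G–A gives a seventh.
B#→A = 9 semitones, 2 narrower than the major seventh (11), so diminished.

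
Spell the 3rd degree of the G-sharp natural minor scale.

Degree 3 takes the letter 2 steps above G, which is B.
In natural minor, degree 3 sits 3 semitones above the tonic. G# + 3 semitones is pitch class 11, spelled on B as B.

B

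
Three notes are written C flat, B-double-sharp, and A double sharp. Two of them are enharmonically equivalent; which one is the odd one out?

In 12-tone equal temperament, enharmonic equivalents share a pitch class. Cb is pitch class 11; B## is pitch class 1; A## is pitch class 11.
Cb and A## share pitch class 11, while B## is pitch class 1.

B##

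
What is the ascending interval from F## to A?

diminished third

Counting letters F–G–A gives a third.
F##→A = 2 semitones, 2 narrower than the major third (4), so diminished.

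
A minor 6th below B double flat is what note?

Db

B down a major sixth is D, so the target letter is D.
From Bbb, a minor sixth is 8 semitones down: Db.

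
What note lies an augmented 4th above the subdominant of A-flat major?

The subdominant of Ab major is Db.
An augmented fourth (6 semitones) above Db lands on the letter G, giving G.

G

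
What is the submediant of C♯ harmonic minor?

A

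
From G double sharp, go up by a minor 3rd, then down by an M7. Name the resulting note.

C#

A minor third up from G## is B# (letter B, 3 semitones up).
A major seventh down from B# is C# (letter C, 11 semitones down).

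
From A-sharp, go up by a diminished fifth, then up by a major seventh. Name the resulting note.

A diminished fifth up from A# is E (letter E, 6 semitones up).
A major seventh up from E is D# (letter D, 11 semitones up).

D#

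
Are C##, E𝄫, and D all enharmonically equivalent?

Yes

C## = pitch class 2 and Ebb = pitch class 2 and D = pitch class 2 — the same pitch class, so they are enharmonic equivalents.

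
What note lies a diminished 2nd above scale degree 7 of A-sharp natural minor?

Ab

Scale degree 7 of A# natural minor is G#.
A diminished second (0 semitones) above G# lands on the letter A, giving Ab.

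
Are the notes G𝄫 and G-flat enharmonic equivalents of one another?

No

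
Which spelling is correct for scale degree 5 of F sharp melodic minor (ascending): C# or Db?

C#

Each scale degree takes a distinct letter name. Degree 5 of a scale on F must use the letter C.
C# and Db are enharmonically the same pitch, but only C# uses the letter C, so it is the correct spelling here.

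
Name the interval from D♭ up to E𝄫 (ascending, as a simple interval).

minor second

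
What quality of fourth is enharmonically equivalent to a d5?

A diminished fifth spans 6 semitones.
A fourth spanning 6 semitones is augmented (the perfect fourth is 5).

augmented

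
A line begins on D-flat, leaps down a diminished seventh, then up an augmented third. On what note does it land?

G##

A diminished seventh down from Db is E (letter E, 9 semitones down).
An augmented third up from E is G## (letter G, 5 semitones up).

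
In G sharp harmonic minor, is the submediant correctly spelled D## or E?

E

Each scale degree takes a distinct letter name. Degree 6 of a scale on G must use the letter E.
E and D## are enharmonically the same pitch, but only E uses the letter E, so it is the correct spelling here.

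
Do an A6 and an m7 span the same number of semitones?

Yes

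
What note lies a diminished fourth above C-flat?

A fourth above C lands on the letter F.
A diminished fourth spans 4 semitones, so Cb moves to pitch class 3. On the letter F that is Fbb.

Fbb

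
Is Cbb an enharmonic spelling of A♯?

Cbb is pitch class 10; A# is pitch class 10.
All spellings map to pitch class 10, so they are enharmonically equivalent.

Yes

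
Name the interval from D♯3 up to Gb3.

doubly diminished fourth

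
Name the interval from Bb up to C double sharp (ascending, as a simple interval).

Counting letters B–C gives a second.
Bb→C## = 4 semitones, 2 wider than the major second (2), so doubly augmented.

doubly augmented second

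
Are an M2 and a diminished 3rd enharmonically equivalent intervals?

A major second spans 2 semitones; a diminished third spans 2.
They are enharmonically equivalent.

Yes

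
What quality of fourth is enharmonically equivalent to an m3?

doubly diminished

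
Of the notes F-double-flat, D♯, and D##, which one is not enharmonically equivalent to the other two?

In 12-tone equal temperament, enharmonic equivalents share a pitch class. Fbb is pitch class 3; D# is pitch class 3; D## is pitch class 4.
Fbb and D# share pitch class 3, while D## is pitch class 4.

D##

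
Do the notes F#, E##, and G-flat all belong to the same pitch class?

Yes

F# = pitch class 6 and E## = pitch class 6 and Gb = pitch class 6 — the same pitch class, so they are enharmonic equivalents.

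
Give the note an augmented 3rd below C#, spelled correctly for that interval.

A third below C lands on the letter A.
An augmented third spans 5 semitones, so C# moves to pitch class 8. On the letter A that is Ab.

Ab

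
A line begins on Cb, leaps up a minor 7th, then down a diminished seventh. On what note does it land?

C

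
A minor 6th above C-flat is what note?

A sixth above C lands on the letter A.
A minor sixth spans 8 semitones, so Cb moves to pitch class 7. On the letter A that is Abb.

Abb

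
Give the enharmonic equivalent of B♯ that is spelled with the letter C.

Plain C sits at the same pitch as B#, so on the letter C the same pitch needs a natural: C.

C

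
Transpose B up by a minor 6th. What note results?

G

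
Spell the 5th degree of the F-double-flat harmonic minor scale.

Degree 5 takes the letter 4 steps above F, which is C.
In harmonic minor, degree 5 sits 7 semitones above the tonic. Fbb + 7 semitones is pitch class 10, spelled on C as Cbb.

Cbb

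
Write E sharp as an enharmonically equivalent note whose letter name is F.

Plain F sits at the same pitch as E#, so on the letter F the same pitch needs a natural: F.

F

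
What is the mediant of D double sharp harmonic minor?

Degree 3 takes the letter 2 steps above D, which is F.
In harmonic minor, degree 3 sits 3 semitones above the tonic. D## + 3 semitones is pitch class 7, spelled on F as F##.

F##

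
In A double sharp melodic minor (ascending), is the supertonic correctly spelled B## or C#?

Each scale degree takes a distinct letter name. Degree 2 of a scale on A must use the letter B.
B## and C# are enharmonically the same pitch, but only B## uses the letter B, so it is the correct spelling here.

B##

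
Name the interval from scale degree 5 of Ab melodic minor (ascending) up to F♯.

augmented second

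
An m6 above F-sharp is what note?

F up a major sixth is D, so the target letter is D.
From F#, a minor sixth is 8 semitones up: D.

D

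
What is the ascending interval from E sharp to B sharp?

Counting letters E–F–G–A–B gives a fifth.
E#→B# = 7 semitones, exactly the perfect fifth.

perfect fifth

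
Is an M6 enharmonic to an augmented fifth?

A major sixth spans 9 semitones; an augmented fifth spans 8.
The spans differ, so they are not enharmonic equivalents.

No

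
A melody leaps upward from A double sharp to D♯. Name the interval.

Counting letters A–B–C–D gives a fourth.
A##→D# = 4 semitones, 1 narrower than the perfect fourth (5), so diminished.

diminished fourth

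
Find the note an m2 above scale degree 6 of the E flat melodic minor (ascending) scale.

Db

Scale degree 6 of Eb melodic minor (ascending) is C.
A minor second (1 semitone) above C lands on the letter D, giving Db.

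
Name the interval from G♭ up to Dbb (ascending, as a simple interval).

Counting letters G–A–B–C–D gives a fifth.
Gb→Dbb = 6 semitones, 1 narrower than the perfect fifth (7), so diminished.

diminished fifth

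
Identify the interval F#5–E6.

minor seventh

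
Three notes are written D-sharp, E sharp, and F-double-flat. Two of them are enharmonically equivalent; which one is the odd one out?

E#

In 12-tone equal temperament, enharmonic equivalents share a pitch class. D# is pitch class 3; E# is pitch class 5; Fbb is pitch class 3.
D# and Fbb share pitch class 3, while E# is pitch class 5.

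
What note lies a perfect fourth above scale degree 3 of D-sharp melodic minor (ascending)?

Scale degree 3 of D# melodic minor (ascending) is F#.
A perfect fourth (5 semitones) above F# lands on the letter B, giving B.

B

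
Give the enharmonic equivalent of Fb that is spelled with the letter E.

E

Plain E sits at the same pitch as Fb, so on the letter E the same pitch needs a natural: E.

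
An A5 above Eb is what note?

B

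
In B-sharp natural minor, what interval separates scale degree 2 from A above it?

Scale degree 2 of B# natural minor is C##.
C## up to A: letters C→A make it a sixth; 7 semitones makes it diminished.

diminished sixth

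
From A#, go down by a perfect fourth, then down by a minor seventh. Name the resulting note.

F##

A perfect fourth down from A# is E# (letter E, 5 semitones down).
A minor seventh down from E# is F## (letter F, 10 semitones down).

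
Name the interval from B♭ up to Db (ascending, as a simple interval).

minor third

Counting letters B–C–D gives a third.
Bb→Db = 3 semitones, 1 narrower than the major third (4), so minor.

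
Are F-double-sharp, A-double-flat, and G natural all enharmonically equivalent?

Yes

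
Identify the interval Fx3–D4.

The letter names run F→D, a span of 5 letter steps, so the interval is some kind of sixth.
F## to D is 7 semitones. A major sixth is 9, so 7 makes it diminished.

diminished sixth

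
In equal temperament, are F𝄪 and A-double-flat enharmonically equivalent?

Yes

F## is pitch class 7; Abb is pitch class 7.
All spellings map to pitch class 7, so they are enharmonically equivalent.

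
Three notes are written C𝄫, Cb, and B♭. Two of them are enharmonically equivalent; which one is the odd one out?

In 12-tone equal temperament, enharmonic equivalents share a pitch class. Cbb is pitch class 10; Cb is pitch class 11; Bb is pitch class 10.
Cbb and Bb share pitch class 10, while Cb is pitch class 11.

Cb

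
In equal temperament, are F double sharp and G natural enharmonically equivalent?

Yes

F## is pitch class 7; G is pitch class 7.
All spellings map to pitch class 7, so they are enharmonically equivalent.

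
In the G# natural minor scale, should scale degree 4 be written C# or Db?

C#

Each scale degree takes a distinct letter name. Degree 4 of a scale on G must use the letter C.
C# and Db are enharmonically the same pitch, but only C# uses the letter C, so it is the correct spelling here.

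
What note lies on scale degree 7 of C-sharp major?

B#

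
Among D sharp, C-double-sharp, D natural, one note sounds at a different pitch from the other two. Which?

In 12-tone equal temperament, enharmonic equivalents share a pitch class. D# is pitch class 3; C## is pitch class 2; D is pitch class 2.
C## and D share pitch class 2, while D# is pitch class 3.

D#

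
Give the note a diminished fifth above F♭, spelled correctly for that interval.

Cbb

F up a perfect fifth is C, so the target letter is C.
From Fb, a diminished fifth is 6 semitones up: Cbb.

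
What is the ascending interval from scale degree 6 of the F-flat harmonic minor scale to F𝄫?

minor third

Scale degree 6 of Fb harmonic minor is Dbb.
Dbb up to Fbb: letters D→F make it a third; 3 semitones makes it minor.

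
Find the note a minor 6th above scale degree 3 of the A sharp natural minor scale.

Scale degree 3 of A# natural minor is C#.
A minor sixth (8 semitones) above C# lands on the letter A, giving A.

A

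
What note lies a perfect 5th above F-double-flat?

A fifth above F lands on the letter C.
A perfect fifth spans 7 semitones, so Fbb moves to pitch class 10. On the letter C that is Cbb.

Cbb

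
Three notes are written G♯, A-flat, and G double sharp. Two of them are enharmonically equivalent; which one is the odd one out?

In 12-tone equal temperament, enharmonic equivalents share a pitch class. G# is pitch class 8; Ab is pitch class 8; G## is pitch class 9.
G# and Ab share pitch class 8, while G## is pitch class 9.

G##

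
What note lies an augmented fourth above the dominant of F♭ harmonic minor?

The dominant of Fb harmonic minor is Cb.
An augmented fourth (6 semitones) above Cb lands on the letter F, giving F.

F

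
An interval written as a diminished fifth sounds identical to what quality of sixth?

doubly diminished

A diminished fifth spans 6 semitones.
A sixth spanning 6 semitones is doubly diminished (the major sixth is 9).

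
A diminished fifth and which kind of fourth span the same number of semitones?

A diminished fifth spans 6 semitones.
A fourth spanning 6 semitones is augmented (the perfect fourth is 5).

augmented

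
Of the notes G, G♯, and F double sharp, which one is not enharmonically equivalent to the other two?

G#

In 12-tone equal temperament, enharmonic equivalents share a pitch class. G is pitch class 7; G# is pitch class 8; F## is pitch class 7.
G and F## share pitch class 7, while G# is pitch class 8.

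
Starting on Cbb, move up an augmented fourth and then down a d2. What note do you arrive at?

E

An augmented fourth up from Cbb is Fb (letter F, 6 semitones up).
A diminished second down from Fb is E (letter E, 0 semitones down).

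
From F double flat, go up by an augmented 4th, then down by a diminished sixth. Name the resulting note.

An augmented fourth up from Fbb is Bbb (letter B, 6 semitones up).
A diminished sixth down from Bbb is D (letter D, 7 semitones down).

D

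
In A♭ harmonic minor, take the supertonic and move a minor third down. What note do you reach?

The supertonic of Ab harmonic minor is Bb.
A minor third (3 semitones) below Bb lands on the letter G, giving G.

G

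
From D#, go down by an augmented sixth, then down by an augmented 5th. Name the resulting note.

Bbb

An augmented sixth down from D# is F (letter F, 10 semitones down).
An augmented fifth down from F is Bbb (letter B, 8 semitones down).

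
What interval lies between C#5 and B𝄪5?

augmented seventh

Counting letters C–D–E–F–G–A–B gives a seventh.
C#→B## = 12 semitones, 1 wider than the major seventh (11), so augmented.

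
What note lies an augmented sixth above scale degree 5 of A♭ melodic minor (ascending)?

C#

Scale degree 5 of Ab melodic minor (ascending) is Eb.
An augmented sixth (10 semitones) above Eb lands on the letter C, giving C#.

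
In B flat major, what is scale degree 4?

Eb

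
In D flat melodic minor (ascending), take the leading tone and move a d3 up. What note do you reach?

The leading tone of Db melodic minor (ascending) is C.
A diminished third (2 semitones) above C lands on the letter E, giving Ebb.

Ebb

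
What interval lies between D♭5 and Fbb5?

Counting letters D–E–F gives a third.
Db→Fbb = 2 semitones, 2 narrower than the major third (4), so diminished.

diminished third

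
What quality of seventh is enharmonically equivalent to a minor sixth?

A minor sixth spans 8 semitones.
A seventh spanning 8 semitones is doubly diminished (the major seventh is 11).

doubly diminished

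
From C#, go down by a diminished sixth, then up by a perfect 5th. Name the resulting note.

A diminished sixth down from C# is E## (letter E, 7 semitones down).
A perfect fifth up from E## is B## (letter B, 7 semitones up).

B##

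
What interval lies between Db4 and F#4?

The letter names run D→F, a span of 2 letter steps, so the interval is some kind of third.
Db to F# is 5 semitones. A major third is 4, so 5 makes it augmented.

augmented third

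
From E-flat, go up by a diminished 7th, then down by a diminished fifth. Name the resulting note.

A diminished seventh up from Eb is Dbb (letter D, 9 semitones up).
A diminished fifth down from Dbb is Gb (letter G, 6 semitones down).

Gb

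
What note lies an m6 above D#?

D up a major sixth is B, so the target letter is B.
From D#, a minor sixth is 8 semitones up: B.

B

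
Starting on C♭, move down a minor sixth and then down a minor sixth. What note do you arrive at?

G

A minor sixth down from Cb is Eb (letter E, 8 semitones down).
A minor sixth down from Eb is G (letter G, 8 semitones down).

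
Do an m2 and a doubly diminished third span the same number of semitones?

Yes

A minor second spans 1 semitone; a doubly diminished third spans 1.
They are enharmonically equivalent.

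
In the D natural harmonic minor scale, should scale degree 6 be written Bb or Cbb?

Each scale degree takes a distinct letter name. Degree 6 of a scale on D must use the letter B.
Bb and Cbb are enharmonically the same pitch, but only Bb uses the letter B, so it is the correct spelling here.

Bb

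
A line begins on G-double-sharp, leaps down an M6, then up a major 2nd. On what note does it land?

C##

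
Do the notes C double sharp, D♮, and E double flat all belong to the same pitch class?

C## is pitch class 2; D is pitch class 2; Ebb is pitch class 2.
All spellings map to pitch class 2, so they are enharmonically equivalent.

Yes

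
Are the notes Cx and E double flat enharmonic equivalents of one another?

Yes

C## is pitch class 2; Ebb is pitch class 2.
All spellings map to pitch class 2, so they are enharmonically equivalent.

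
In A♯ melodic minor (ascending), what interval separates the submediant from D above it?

diminished sixth

The submediant of A# melodic minor (ascending) is F##.
F## up to D: letters F→D make it a sixth; 7 semitones makes it diminished.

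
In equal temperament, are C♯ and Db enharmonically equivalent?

C# = pitch class 1 and Db = pitch class 1 — the same pitch class, so they are enharmonic equivalents.

Yes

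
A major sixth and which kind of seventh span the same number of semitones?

A major sixth spans 9 semitones.
A seventh spanning 9 semitones is diminished (the major seventh is 11).

diminished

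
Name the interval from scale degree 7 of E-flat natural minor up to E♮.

augmented second

Scale degree 7 of Eb natural minor is Db.
Db up to E: letters D→E make it a second; 3 semitones makes it augmented.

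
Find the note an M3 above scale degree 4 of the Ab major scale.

F

Scale degree 4 of Ab major is Db.
A major third (4 semitones) above Db lands on the letter F, giving F.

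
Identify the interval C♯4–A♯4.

The letter names run C→A, a span of 5 letter steps, so the interval is some kind of sixth.
C# to A# is 9 semitones. A major sixth is 9, so 9 makes it major.

major sixth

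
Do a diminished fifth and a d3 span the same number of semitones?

A diminished fifth spans 6 semitones; a diminished third spans 2.
The spans differ, so they are not enharmonic equivalents.

No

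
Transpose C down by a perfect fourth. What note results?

G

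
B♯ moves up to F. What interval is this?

doubly diminished fifth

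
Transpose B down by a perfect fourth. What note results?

F#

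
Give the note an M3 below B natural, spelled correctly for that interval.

G

A third below B lands on the letter G.
A major third spans 4 semitones, so B moves to pitch class 7. On the letter G that is G.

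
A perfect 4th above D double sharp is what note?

G##

D up a perfect fourth is G, so the target letter is G.
From D##, a perfect fourth is 5 semitones up: G##.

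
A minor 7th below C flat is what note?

Db

C down a major seventh is Db, so the target letter is D.
From Cb, a minor seventh is 10 semitones down: Db.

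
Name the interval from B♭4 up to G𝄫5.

diminished sixth

The letter names run B→G, a span of 5 letter steps, so the interval is some kind of sixth.
Bb to Gbb is 7 semitones. A major sixth is 9, so 7 makes it diminished.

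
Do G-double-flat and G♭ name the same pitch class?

Gbb is pitch class 5; Gb is pitch class 6.
The pitch classes differ (5 vs. 6), so they are not enharmonic equivalents.

No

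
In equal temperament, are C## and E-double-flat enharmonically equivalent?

C## = pitch class 2 and Ebb = pitch class 2 — the same pitch class, so they are enharmonic equivalents.

Yes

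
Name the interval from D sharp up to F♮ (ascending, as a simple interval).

diminished third

Counting letters D–E–F gives a third.
D#→F = 2 semitones, 2 narrower than the major third (4), so diminished.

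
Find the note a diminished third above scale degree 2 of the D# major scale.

G

Scale degree 2 of D# major is E#.
A diminished third (2 semitones) above E# lands on the letter G, giving G.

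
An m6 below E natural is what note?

A sixth below E lands on the letter G.
A minor sixth spans 8 semitones, so E moves to pitch class 8. On the letter G that is G#.

G#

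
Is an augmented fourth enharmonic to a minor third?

An augmented fourth spans 6 semitones; a minor third spans 3.
The spans differ, so they are not enharmonic equivalents.

No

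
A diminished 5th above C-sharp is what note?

G

C up a perfect fifth is G, so the target letter is G.
From C#, a diminished fifth is 6 semitones up: G.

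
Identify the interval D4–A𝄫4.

doubly diminished fifth

Counting letters D–E–F–G–A gives a fifth.
D→Abb = 5 semitones, 2 narrower than the perfect fifth (7), so doubly diminished.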